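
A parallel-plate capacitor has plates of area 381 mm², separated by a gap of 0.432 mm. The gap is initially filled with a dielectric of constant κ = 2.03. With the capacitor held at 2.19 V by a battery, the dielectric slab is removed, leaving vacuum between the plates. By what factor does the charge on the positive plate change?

Q₂/Q₁ ≈ 0.493

Battery connected ⇒ V is held fixed.
C₂ = 0.493 C₁ and Q = CV, so Q₂/Q₁ = C₂/C₁ = 0.493.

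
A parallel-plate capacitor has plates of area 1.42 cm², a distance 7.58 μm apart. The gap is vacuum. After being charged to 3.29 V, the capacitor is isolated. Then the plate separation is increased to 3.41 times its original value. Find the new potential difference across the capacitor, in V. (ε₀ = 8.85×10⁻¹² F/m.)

A = 1.42 cm² = 1.42×10⁻⁴ m².
Initially C₁ = ε₀A/d = 8.85×10⁻¹² × 1.42×10⁻⁴ / 7.58×10⁻⁶ = 1.66×10⁻¹⁰ F.
V₁ = 3.29 V.
Isolated ⇒ Q is held fixed. C₂ = 0.293 C₁ and V = Q/C, so V₂/V₁ = C₁/C₂ = 3.41.
V₂ = 3.41 × 3.29 = 11.2 V.

11.2 V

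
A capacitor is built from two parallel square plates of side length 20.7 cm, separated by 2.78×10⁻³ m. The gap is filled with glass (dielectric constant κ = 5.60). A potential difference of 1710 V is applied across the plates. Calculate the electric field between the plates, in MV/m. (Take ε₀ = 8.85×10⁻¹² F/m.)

E ≈ 0.615 MV/m

E = V/d = 1710 / 2.78×10⁻³ = 6.15×10⁵ V/m.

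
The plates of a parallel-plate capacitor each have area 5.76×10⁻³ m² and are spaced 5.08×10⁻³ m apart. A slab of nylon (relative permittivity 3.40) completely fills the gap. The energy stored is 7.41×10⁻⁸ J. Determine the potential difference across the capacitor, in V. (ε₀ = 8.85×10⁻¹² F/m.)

C = κε₀A/d = 3.40 × 8.85×10⁻¹² × 5.76×10⁻³ / 5.08×10⁻³ = 3.41×10⁻¹¹ F.
V = √(2U/C) = √(2 × 7.41×10⁻⁸ / 3.41×10⁻¹¹) = 65.9 V.

65.9 V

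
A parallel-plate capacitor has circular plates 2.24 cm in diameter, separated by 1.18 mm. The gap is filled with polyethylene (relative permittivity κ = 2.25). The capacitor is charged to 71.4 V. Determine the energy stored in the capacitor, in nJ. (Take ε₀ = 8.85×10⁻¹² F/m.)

A = π(2.24/2 cm)² = 3.94×10⁻⁴ m².
C = κε₀A/d = 2.25 × 8.85×10⁻¹² × 3.94×10⁻⁴ / 1.18×10⁻³ = 6.65×10⁻¹² F.
U = ½CV² = ½ × 6.65×10⁻¹² × (71.4)² = 1.70×10⁻⁸ J.

U ≈ 17.0 nJ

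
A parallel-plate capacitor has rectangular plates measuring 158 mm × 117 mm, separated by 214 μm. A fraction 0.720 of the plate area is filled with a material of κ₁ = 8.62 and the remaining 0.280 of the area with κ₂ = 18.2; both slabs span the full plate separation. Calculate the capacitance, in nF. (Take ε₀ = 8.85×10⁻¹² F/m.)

A = 158 × 117 mm² = 1.85×10⁻² m².
Side-by-side slabs ⇒ two capacitors in parallel, each spanning the full gap.
C₁ = κ₁ε₀A₁/d = 8.62 × 8.85×10⁻¹² × 1.33×10⁻² / 2.14×10⁻⁴ = 4.74×10⁻⁹ F.
C₂ = κ₂ε₀A₂/d = 18.2 × 8.85×10⁻¹² × 5.18×10⁻³ / 2.14×10⁻⁴ = 3.90×10⁻⁹ F.
C = C₁ + C₂ = 8.64×10⁻⁹ F.

C ≈ 8.64 nF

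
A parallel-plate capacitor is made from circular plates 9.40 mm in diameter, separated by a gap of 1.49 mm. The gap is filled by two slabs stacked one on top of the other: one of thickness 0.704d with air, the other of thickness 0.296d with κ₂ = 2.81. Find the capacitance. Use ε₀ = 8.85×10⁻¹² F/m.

A = π(9.40/2 mm)² = 6.94×10⁻⁵ m².
Stacked slabs ⇒ two capacitors in series, each with the full plate area.
C₁ = κ₁ε₀A/d₁ = 1.00 × 8.85×10⁻¹² × 6.94×10⁻⁵ / 1.05×10⁻³ = 5.86×10⁻¹³ F.
C₂ = κ₂ε₀A/d₂ = 2.81 × 8.85×10⁻¹² × 6.94×10⁻⁵ / 4.41×10⁻⁴ = 3.91×10⁻¹² F.
C = (1/C₁ + 1/C₂)⁻¹ = 5.09×10⁻¹³ F.

C ≈ 0.509 pF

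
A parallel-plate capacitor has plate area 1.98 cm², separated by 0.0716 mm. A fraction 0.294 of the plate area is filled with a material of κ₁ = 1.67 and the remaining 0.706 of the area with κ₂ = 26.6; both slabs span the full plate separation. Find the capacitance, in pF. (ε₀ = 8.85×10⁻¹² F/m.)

472 pF

A = 1.98 cm² = 1.98×10⁻⁴ m².
Side-by-side slabs ⇒ two capacitors in parallel, each spanning the full gap.
C₁ = κ₁ε₀A₁/d = 1.67 × 8.85×10⁻¹² × 5.82×10⁻⁵ / 7.16×10⁻⁵ = 1.20×10⁻¹¹ F.
C₂ = κ₂ε₀A₂/d = 26.6 × 8.85×10⁻¹² × 1.40×10⁻⁴ / 7.16×10⁻⁵ = 4.60×10⁻¹⁰ F.
C = C₁ + C₂ = 4.72×10⁻¹⁰ F.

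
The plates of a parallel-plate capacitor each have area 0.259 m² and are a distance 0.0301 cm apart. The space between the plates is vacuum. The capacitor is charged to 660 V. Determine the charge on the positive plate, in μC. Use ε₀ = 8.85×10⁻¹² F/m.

Q ≈ 5.03 μC

C = ε₀A/d = 8.85×10⁻¹² × 0.259 / 3.01×10⁻⁴ = 7.62×10⁻⁹ F.
Q = CV = 7.62×10⁻⁹ × 660 = 5.03×10⁻⁶ C.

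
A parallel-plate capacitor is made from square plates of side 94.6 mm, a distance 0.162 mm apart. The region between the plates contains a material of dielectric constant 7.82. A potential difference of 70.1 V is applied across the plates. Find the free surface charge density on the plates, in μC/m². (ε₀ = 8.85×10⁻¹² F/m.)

A = (94.6 mm)² = 8.95×10⁻³ m².
C = κε₀A/d = 7.82 × 8.85×10⁻¹² × 8.95×10⁻³ / 1.62×10⁻⁴ = 3.82×10⁻⁹ F.
σ = Q/A = CV/A = 3.82×10⁻⁹ × 70.1 / 8.95×10⁻³ = 2.99×10⁻⁵ C/m².

29.9 μC/m²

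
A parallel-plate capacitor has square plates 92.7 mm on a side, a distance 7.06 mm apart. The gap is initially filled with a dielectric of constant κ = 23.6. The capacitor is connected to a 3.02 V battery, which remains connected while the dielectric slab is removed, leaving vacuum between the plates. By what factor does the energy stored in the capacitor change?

Battery connected ⇒ V is held fixed.
C₂ = 0.0424 C₁ and U = ½CV², so U₂/U₁ = C₂/C₁ = 0.0424.

0.0424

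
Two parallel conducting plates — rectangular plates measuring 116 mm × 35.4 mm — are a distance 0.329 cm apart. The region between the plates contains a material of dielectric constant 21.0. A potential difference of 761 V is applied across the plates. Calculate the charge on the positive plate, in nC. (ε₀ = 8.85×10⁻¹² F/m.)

Q ≈ 177 nC

A = 116 × 35.4 mm² = 4.11×10⁻³ m².
C = κε₀A/d = 21.0 × 8.85×10⁻¹² × 4.11×10⁻³ / 3.29×10⁻³ = 2.32×10⁻¹⁰ F.
Q = CV = 2.32×10⁻¹⁰ × 761 = 1.77×10⁻⁷ C.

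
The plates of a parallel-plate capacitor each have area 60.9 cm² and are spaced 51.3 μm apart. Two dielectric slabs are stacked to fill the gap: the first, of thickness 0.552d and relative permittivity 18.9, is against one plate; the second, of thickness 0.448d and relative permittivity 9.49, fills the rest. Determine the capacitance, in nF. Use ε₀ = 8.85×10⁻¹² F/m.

C ≈ 13.7 nF

A = 60.9 cm² = 6.09×10⁻³ m².
Stacked slabs ⇒ two capacitors in series, each with the full plate area.
C₁ = κ₁ε₀A/d₁ = 18.9 × 8.85×10⁻¹² × 6.09×10⁻³ / 2.83×10⁻⁵ = 3.60×10⁻⁸ F.
C₂ = κ₂ε₀A/d₂ = 9.49 × 8.85×10⁻¹² × 6.09×10⁻³ / 2.30×10⁻⁵ = 2.23×10⁻⁸ F.
C = (1/C₁ + 1/C₂)⁻¹ = 1.37×10⁻⁸ F.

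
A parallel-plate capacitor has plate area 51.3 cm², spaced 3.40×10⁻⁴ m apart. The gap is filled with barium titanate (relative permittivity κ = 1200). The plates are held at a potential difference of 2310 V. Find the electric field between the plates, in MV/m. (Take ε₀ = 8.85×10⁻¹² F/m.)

6.79 MV/m

E = V/d = 2310 / 3.40×10⁻⁴ = 6.79×10⁶ V/m.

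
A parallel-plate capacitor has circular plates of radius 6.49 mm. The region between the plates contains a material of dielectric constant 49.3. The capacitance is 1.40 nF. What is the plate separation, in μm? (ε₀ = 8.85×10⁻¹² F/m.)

A = π(6.49 mm)² = 1.32×10⁻⁴ m².
d = κε₀A/C = 49.3 × 8.85×10⁻¹² × 1.32×10⁻⁴ / 1.40×10⁻⁹ = 4.12×10⁻⁵ m.

41.2 μm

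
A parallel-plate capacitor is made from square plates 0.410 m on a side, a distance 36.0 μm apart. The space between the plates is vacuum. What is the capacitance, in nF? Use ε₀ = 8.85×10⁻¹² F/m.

C ≈ 41.3 nF

A = (0.410 m)² = 0.168 m².
C = ε₀A/d = 8.85×10⁻¹² × 0.168 / 3.60×10⁻⁵ = 4.13×10⁻⁸ F.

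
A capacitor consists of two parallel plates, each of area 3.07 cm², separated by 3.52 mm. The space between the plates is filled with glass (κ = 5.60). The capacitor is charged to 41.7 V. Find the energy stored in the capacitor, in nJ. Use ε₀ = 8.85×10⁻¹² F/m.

A = 3.07 cm² = 3.07×10⁻⁴ m².
C = κε₀A/d = 5.60 × 8.85×10⁻¹² × 3.07×10⁻⁴ / 3.52×10⁻³ = 4.32×10⁻¹² F.
U = ½CV² = ½ × 4.32×10⁻¹² × (41.7)² = 3.76×10⁻⁹ J.

U ≈ 3.76 nJ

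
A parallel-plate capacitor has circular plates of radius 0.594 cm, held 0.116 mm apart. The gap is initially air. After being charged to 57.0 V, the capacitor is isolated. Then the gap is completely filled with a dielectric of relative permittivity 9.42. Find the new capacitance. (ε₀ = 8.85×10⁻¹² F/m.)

A = π(0.594 cm)² = 1.11×10⁻⁴ m².
Initially C₁ = ε₀A/d = 8.85×10⁻¹² × 1.11×10⁻⁴ / 1.16×10⁻⁴ = 8.46×10⁻¹² F.
C = κε₀A/d scales with κ, so C₂/C₁ = κ = 9.42.
C₂ = 9.42 × 8.46×10⁻¹² = 7.97×10⁻¹¹ F.

C ≈ 79.7 pF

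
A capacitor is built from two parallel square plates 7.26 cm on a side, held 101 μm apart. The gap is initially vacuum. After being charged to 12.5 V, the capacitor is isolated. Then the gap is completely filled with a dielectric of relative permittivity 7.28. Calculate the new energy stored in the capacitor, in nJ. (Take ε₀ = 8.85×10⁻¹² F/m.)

A = (7.26 cm)² = 5.27×10⁻³ m².
Initially C₁ = ε₀A/d = 8.85×10⁻¹² × 5.27×10⁻³ / 1.01×10⁻⁴ = 4.62×10⁻¹⁰ F.
U₁ = 3.61×10⁻⁸ J.
Isolated ⇒ Q is held fixed. C₂ = 7.28 C₁ and U = Q²/(2C), so U₂/U₁ = C₁/C₂ = 0.137.
U₂ = 0.137 × 3.61×10⁻⁸ = 4.96×10⁻⁹ J.

U ≈ 4.96 nJ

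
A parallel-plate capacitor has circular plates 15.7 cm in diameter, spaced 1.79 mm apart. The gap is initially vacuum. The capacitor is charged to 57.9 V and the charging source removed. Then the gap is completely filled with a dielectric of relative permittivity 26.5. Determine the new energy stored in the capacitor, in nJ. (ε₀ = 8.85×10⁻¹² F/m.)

A = π(15.7/2 cm)² = 1.94×10⁻² m².
Initially C₁ = ε₀A/d = 8.85×10⁻¹² × 1.94×10⁻² / 1.79×10⁻³ = 9.57×10⁻¹¹ F.
U₁ = 1.60×10⁻⁷ J.
Isolated ⇒ Q is held fixed. C₂ = 26.5 C₁ and U = Q²/(2C), so U₂/U₁ = C₁/C₂ = 0.0377.
U₂ = 0.0377 × 1.60×10⁻⁷ = 6.05×10⁻⁹ J.

6.05 nJ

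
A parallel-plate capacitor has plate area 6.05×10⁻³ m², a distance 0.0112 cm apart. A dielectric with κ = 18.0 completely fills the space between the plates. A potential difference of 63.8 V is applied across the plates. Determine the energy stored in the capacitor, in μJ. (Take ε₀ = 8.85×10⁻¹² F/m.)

C = κε₀A/d = 18.0 × 8.85×10⁻¹² × 6.05×10⁻³ / 1.12×10⁻⁴ = 8.61×10⁻⁹ F.
U = ½CV² = ½ × 8.61×10⁻⁹ × (63.8)² = 1.75×10⁻⁵ J.

U ≈ 17.5 μJ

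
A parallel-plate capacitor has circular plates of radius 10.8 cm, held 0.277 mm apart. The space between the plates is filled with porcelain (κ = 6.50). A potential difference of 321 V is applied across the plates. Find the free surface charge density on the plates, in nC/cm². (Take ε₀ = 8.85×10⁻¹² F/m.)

6.67 nC/cm²

A = π(10.8 cm)² = 3.66×10⁻² m².
C = κε₀A/d = 6.50 × 8.85×10⁻¹² × 3.66×10⁻² / 2.77×10⁻⁴ = 7.61×10⁻⁹ F.
σ = Q/A = CV/A = 7.61×10⁻⁹ × 321 / 3.66×10⁻² = 6.67×10⁻⁵ C/m².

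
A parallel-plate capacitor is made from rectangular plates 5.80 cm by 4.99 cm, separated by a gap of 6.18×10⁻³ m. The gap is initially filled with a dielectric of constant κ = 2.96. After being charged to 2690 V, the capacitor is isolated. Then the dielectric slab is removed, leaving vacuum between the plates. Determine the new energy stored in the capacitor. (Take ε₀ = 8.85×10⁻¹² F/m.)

U ≈ 131 μJ

A = 5.80 × 4.99 cm² = 2.89×10⁻³ m².
Initially C₁ = κε₀A/d = 2.96 × 8.85×10⁻¹² × 2.89×10⁻³ / 6.18×10⁻³ = 1.23×10⁻¹¹ F.
U₁ = 4.44×10⁻⁵ J.
Isolated ⇒ Q is held fixed. C₂ = 0.338 C₁ and U = Q²/(2C), so U₂/U₁ = C₁/C₂ = 2.96.
U₂ = 2.96 × 4.44×10⁻⁵ = 1.31×10⁻⁴ J.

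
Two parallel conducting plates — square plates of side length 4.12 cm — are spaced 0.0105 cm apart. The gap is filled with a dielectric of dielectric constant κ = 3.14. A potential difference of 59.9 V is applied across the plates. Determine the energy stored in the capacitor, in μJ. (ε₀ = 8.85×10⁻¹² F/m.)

A = (4.12 cm)² = 1.70×10⁻³ m².
C = κε₀A/d = 3.14 × 8.85×10⁻¹² × 1.70×10⁻³ / 1.05×10⁻⁴ = 4.49×10⁻¹⁰ F.
U = ½CV² = ½ × 4.49×10⁻¹⁰ × (59.9)² = 8.06×10⁻⁷ J.

U ≈ 0.806 μJ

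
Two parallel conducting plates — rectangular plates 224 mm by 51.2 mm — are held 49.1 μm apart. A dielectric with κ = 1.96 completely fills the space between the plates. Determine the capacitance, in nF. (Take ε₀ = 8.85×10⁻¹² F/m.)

4.05 nF

A = 224 × 51.2 mm² = 1.15×10⁻² m².
C = κε₀A/d = 1.96 × 8.85×10⁻¹² × 1.15×10⁻² / 4.91×10⁻⁵ = 4.05×10⁻⁹ F.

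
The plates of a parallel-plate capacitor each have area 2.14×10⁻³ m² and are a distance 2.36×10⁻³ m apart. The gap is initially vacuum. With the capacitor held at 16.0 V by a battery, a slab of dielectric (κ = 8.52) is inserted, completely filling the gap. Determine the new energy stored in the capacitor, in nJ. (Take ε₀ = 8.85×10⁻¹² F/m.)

U ≈ 8.75 nJ

Initially C₁ = ε₀A/d = 8.85×10⁻¹² × 2.14×10⁻³ / 2.36×10⁻³ = 8.03×10⁻¹² F.
U₁ = 1.03×10⁻⁹ J.
Battery connected ⇒ V is held fixed. C₂ = 8.52 C₁ and U = ½CV², so U₂/U₁ = C₂/C₁ = 8.52.
U₂ = 8.52 × 1.03×10⁻⁹ = 8.75×10⁻⁹ J.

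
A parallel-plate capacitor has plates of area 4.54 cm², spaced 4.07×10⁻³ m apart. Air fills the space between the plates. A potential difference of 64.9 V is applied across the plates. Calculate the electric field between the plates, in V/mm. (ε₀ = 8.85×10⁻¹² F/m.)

E = V/d = 64.9 / 4.07×10⁻³ = 1.59×10⁴ V/m.

E ≈ 15.9 V/mm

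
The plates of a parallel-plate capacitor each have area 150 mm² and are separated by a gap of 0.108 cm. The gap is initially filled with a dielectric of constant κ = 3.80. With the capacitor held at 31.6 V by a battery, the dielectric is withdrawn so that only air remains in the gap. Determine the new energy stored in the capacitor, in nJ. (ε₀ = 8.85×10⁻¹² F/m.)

0.614 nJ

A = 150 mm² = 1.50×10⁻⁴ m².
Initially C₁ = κε₀A/d = 3.80 × 8.85×10⁻¹² × 1.50×10⁻⁴ / 1.08×10⁻³ = 4.67×10⁻¹² F.
U₁ = 2.33×10⁻⁹ J.
Battery connected ⇒ V is held fixed. C₂ = 0.263 C₁ and U = ½CV², so U₂/U₁ = C₂/C₁ = 0.263.
U₂ = 0.263 × 2.33×10⁻⁹ = 6.14×10⁻¹⁰ J.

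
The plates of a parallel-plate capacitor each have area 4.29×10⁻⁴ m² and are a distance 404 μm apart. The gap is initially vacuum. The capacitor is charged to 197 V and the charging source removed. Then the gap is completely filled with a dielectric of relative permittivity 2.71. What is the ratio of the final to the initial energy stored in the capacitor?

U₂/U₁ ≈ 0.369

Isolated ⇒ Q is held fixed.
C₂ = 2.71 C₁ and U = Q²/(2C), so U₂/U₁ = C₁/C₂ = 0.369.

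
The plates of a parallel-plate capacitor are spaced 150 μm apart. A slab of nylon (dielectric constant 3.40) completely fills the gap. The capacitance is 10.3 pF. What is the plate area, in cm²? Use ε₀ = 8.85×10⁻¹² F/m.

0.513 cm²

A = Cd/(κε₀) = 1.03×10⁻¹¹ × 1.50×10⁻⁴ / (3.40 × 8.85×10⁻¹²) = 5.13×10⁻⁵ m².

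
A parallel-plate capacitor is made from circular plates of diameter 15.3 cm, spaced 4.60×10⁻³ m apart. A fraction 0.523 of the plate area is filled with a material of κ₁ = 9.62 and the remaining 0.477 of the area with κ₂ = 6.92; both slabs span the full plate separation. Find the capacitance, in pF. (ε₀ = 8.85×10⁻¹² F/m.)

295 pF

A = π(15.3/2 cm)² = 1.84×10⁻² m².
Side-by-side slabs ⇒ two capacitors in parallel, each spanning the full gap.
C₁ = κ₁ε₀A₁/d = 9.62 × 8.85×10⁻¹² × 9.62×10⁻³ / 4.60×10⁻³ = 1.78×10⁻¹⁰ F.
C₂ = κ₂ε₀A₂/d = 6.92 × 8.85×10⁻¹² × 8.77×10⁻³ / 4.60×10⁻³ = 1.17×10⁻¹⁰ F.
C = C₁ + C₂ = 2.95×10⁻¹⁰ F.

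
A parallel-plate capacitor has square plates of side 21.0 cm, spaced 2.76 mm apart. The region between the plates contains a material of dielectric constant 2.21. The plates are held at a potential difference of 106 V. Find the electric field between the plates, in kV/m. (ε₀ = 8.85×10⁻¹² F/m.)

E ≈ 38.4 kV/m

E = V/d = 106 / 2.76×10⁻³ = 3.84×10⁴ V/m.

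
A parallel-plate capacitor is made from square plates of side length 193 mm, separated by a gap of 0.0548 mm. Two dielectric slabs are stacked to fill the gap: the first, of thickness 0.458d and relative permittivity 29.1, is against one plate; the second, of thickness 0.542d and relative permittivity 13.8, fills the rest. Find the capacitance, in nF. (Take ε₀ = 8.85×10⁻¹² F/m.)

A = (193 mm)² = 3.72×10⁻² m².
Stacked slabs ⇒ two capacitors in series, each with the full plate area.
C₁ = κ₁ε₀A/d₁ = 29.1 × 8.85×10⁻¹² × 3.72×10⁻² / 2.51×10⁻⁵ = 3.82×10⁻⁷ F.
C₂ = κ₂ε₀A/d₂ = 13.8 × 8.85×10⁻¹² × 3.72×10⁻² / 2.97×10⁻⁵ = 1.53×10⁻⁷ F.
C = (1/C₁ + 1/C₂)⁻¹ = 1.09×10⁻⁷ F.

109 nF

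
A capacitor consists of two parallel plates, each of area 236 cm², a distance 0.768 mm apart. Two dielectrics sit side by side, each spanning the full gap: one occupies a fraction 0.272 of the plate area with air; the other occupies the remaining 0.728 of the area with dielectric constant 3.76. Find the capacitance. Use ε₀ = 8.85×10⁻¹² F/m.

C ≈ 0.818 nF

A = 236 cm² = 2.36×10⁻² m².
Side-by-side slabs ⇒ two capacitors in parallel, each spanning the full gap.
C₁ = κ₁ε₀A₁/d = 1.00 × 8.85×10⁻¹² × 6.42×10⁻³ / 7.68×10⁻⁴ = 7.40×10⁻¹¹ F.
C₂ = κ₂ε₀A₂/d = 3.76 × 8.85×10⁻¹² × 1.72×10⁻² / 7.68×10⁻⁴ = 7.44×10⁻¹⁰ F.
C = C₁ + C₂ = 8.18×10⁻¹⁰ F.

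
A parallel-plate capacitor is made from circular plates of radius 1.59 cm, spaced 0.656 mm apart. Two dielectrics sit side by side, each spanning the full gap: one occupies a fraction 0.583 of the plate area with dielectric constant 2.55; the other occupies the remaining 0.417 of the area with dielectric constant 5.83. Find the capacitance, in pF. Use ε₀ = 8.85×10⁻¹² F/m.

A = π(1.59 cm)² = 7.94×10⁻⁴ m².
Side-by-side slabs ⇒ two capacitors in parallel, each spanning the full gap.
C₁ = κ₁ε₀A₁/d = 2.55 × 8.85×10⁻¹² × 4.63×10⁻⁴ / 6.56×10⁻⁴ = 1.59×10⁻¹¹ F.
C₂ = κ₂ε₀A₂/d = 5.83 × 8.85×10⁻¹² × 3.31×10⁻⁴ / 6.56×10⁻⁴ = 2.60×10⁻¹¹ F.
C = C₁ + C₂ = 4.20×10⁻¹¹ F.

42.0 pF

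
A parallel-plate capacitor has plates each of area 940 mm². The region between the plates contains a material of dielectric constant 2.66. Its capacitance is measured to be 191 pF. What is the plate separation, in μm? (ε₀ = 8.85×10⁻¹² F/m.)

d ≈ 116 μm

A = 940 mm² = 9.40×10⁻⁴ m².
d = κε₀A/C = 2.66 × 8.85×10⁻¹² × 9.40×10⁻⁴ / 1.91×10⁻¹⁰ = 1.16×10⁻⁴ m.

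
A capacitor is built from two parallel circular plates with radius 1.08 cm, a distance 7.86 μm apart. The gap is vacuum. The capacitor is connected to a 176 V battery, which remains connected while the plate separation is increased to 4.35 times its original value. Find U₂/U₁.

U₂/U₁ ≈ 0.230

Battery connected ⇒ V is held fixed.
C₂ = 0.230 C₁ and U = ½CV², so U₂/U₁ = C₂/C₁ = 0.230.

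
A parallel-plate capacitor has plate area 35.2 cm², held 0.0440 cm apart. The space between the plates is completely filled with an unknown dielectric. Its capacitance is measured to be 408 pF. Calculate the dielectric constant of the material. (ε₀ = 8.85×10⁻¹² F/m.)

A = 35.2 cm² = 3.52×10⁻³ m².
κ = Cd/(ε₀A) = 4.08×10⁻¹⁰ × 4.40×10⁻⁴ / (8.85×10⁻¹² × 3.52×10⁻³) = 5.76.

κ ≈ 5.76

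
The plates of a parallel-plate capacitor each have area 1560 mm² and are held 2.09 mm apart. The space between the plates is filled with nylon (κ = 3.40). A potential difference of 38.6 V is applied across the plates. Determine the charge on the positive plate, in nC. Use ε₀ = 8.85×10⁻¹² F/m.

0.867 nC

A = 1560 mm² = 1.56×10⁻³ m².
C = κε₀A/d = 3.40 × 8.85×10⁻¹² × 1.56×10⁻³ / 2.09×10⁻³ = 2.25×10⁻¹¹ F.
Q = CV = 2.25×10⁻¹¹ × 38.6 = 8.67×10⁻¹⁰ C.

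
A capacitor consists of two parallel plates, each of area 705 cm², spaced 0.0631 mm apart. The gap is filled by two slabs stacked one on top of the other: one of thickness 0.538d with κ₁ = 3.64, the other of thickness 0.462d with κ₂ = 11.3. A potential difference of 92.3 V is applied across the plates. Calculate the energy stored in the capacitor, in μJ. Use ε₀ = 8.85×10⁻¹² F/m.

223 μJ

A = 705 cm² = 7.05×10⁻² m².
Stacked slabs ⇒ two capacitors in series, each with the full plate area.
C₁ = κ₁ε₀A/d₁ = 3.64 × 8.85×10⁻¹² × 7.05×10⁻² / 3.39×10⁻⁵ = 6.69×10⁻⁸ F.
C₂ = κ₂ε₀A/d₂ = 11.3 × 8.85×10⁻¹² × 7.05×10⁻² / 2.92×10⁻⁵ = 2.42×10⁻⁷ F.
C = (1/C₁ + 1/C₂)⁻¹ = 5.24×10⁻⁸ F.
U = ½CV² = ½ × 5.24×10⁻⁸ × (92.3)² = 2.23×10⁻⁴ J.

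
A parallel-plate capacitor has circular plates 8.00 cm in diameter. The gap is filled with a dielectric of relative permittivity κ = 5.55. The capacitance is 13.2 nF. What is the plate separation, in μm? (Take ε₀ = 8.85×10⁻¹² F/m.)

18.7 μm

A = π(8.00/2 cm)² = 5.03×10⁻³ m².
d = κε₀A/C = 5.55 × 8.85×10⁻¹² × 5.03×10⁻³ / 1.32×10⁻⁸ = 1.87×10⁻⁵ m.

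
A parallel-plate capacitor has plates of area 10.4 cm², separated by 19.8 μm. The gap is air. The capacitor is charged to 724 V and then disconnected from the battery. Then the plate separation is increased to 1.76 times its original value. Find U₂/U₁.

1.76

Isolated ⇒ Q is held fixed.
C₂ = 0.568 C₁ and U = Q²/(2C), so U₂/U₁ = C₁/C₂ = 1.76.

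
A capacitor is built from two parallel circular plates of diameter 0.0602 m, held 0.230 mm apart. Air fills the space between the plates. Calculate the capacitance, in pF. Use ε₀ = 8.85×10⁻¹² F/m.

A = π(0.0602/2 m)² = 2.85×10⁻³ m².
C = ε₀A/d = 8.85×10⁻¹² × 2.85×10⁻³ / 2.30×10⁻⁴ = 1.10×10⁻¹⁰ F.

110 pF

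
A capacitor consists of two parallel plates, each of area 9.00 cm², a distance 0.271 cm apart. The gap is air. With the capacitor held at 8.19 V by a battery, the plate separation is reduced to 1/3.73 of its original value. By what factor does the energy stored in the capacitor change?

Battery connected ⇒ V is held fixed.
C₂ = 3.73 C₁ and U = ½CV², so U₂/U₁ = C₂/C₁ = 3.73.

U₂/U₁ ≈ 3.73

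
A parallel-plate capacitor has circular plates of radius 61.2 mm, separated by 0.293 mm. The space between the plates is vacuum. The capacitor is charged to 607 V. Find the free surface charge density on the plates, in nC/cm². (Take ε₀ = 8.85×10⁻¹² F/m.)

A = π(61.2 mm)² = 1.18×10⁻² m².
C = ε₀A/d = 8.85×10⁻¹² × 1.18×10⁻² / 2.93×10⁻⁴ = 3.55×10⁻¹⁰ F.
σ = Q/A = CV/A = 3.55×10⁻¹⁰ × 607 / 1.18×10⁻² = 1.83×10⁻⁵ C/m².

σ ≈ 1.83 nC/cm²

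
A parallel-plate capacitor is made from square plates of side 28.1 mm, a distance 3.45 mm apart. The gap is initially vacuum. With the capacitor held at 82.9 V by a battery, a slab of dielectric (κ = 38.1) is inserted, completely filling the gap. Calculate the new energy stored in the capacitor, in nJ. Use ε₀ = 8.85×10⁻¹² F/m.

U ≈ 265 nJ

A = (28.1 mm)² = 7.90×10⁻⁴ m².
Initially C₁ = ε₀A/d = 8.85×10⁻¹² × 7.90×10⁻⁴ / 3.45×10⁻³ = 2.03×10⁻¹² F.
U₁ = 6.96×10⁻⁹ J.
Battery connected ⇒ V is held fixed. C₂ = 38.1 C₁ and U = ½CV², so U₂/U₁ = C₂/C₁ = 38.1.
U₂ = 38.1 × 6.96×10⁻⁹ = 2.65×10⁻⁷ J.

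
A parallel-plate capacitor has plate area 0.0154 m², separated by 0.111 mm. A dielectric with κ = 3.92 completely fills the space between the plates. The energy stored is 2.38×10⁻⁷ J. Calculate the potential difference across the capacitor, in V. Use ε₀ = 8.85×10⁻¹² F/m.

9.94 V

C = κε₀A/d = 3.92 × 8.85×10⁻¹² × 1.54×10⁻² / 1.11×10⁻⁴ = 4.81×10⁻⁹ F.
V = √(2U/C) = √(2 × 2.38×10⁻⁷ / 4.81×10⁻⁹) = 9.94 V.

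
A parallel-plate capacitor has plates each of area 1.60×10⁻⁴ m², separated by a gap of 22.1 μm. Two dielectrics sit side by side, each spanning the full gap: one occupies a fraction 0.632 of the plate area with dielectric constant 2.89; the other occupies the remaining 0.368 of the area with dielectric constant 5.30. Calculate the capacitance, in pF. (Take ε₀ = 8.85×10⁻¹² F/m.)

Side-by-side slabs ⇒ two capacitors in parallel, each spanning the full gap.
C₁ = κ₁ε₀A₁/d = 2.89 × 8.85×10⁻¹² × 1.01×10⁻⁴ / 2.21×10⁻⁵ = 1.17×10⁻¹⁰ F.
C₂ = κ₂ε₀A₂/d = 5.30 × 8.85×10⁻¹² × 5.89×10⁻⁵ / 2.21×10⁻⁵ = 1.25×10⁻¹⁰ F.
C = C₁ + C₂ = 2.42×10⁻¹⁰ F.

242 pF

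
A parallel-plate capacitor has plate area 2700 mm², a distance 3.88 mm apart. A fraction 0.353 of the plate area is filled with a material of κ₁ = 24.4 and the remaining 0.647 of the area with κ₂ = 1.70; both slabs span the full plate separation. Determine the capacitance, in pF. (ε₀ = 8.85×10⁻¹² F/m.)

A = 2700 mm² = 2.70×10⁻³ m².
Side-by-side slabs ⇒ two capacitors in parallel, each spanning the full gap.
C₁ = κ₁ε₀A₁/d = 24.4 × 8.85×10⁻¹² × 9.53×10⁻⁴ / 3.88×10⁻³ = 5.30×10⁻¹¹ F.
C₂ = κ₂ε₀A₂/d = 1.70 × 8.85×10⁻¹² × 1.75×10⁻³ / 3.88×10⁻³ = 6.77×10⁻¹² F.
C = C₁ + C₂ = 5.98×10⁻¹¹ F.

C ≈ 59.8 pF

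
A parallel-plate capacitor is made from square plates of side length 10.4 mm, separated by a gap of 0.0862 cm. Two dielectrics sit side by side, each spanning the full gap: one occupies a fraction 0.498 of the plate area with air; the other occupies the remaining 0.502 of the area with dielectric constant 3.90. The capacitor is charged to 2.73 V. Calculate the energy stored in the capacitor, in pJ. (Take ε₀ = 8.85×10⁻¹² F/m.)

A = (10.4 mm)² = 1.08×10⁻⁴ m².
Side-by-side slabs ⇒ two capacitors in parallel, each spanning the full gap.
C₁ = κ₁ε₀A₁/d = 1.00 × 8.85×10⁻¹² × 5.39×10⁻⁵ / 8.62×10⁻⁴ = 5.53×10⁻¹³ F.
C₂ = κ₂ε₀A₂/d = 3.90 × 8.85×10⁻¹² × 5.43×10⁻⁵ / 8.62×10⁻⁴ = 2.17×10⁻¹² F.
C = C₁ + C₂ = 2.73×10⁻¹² F.
U = ½CV² = ½ × 2.73×10⁻¹² × (2.73)² = 1.02×10⁻¹¹ J.

10.2 pJ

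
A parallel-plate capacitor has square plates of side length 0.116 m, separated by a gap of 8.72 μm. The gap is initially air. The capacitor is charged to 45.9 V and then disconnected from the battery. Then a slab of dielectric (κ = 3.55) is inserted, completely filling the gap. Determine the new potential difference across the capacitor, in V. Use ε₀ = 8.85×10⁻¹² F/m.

A = (0.116 m)² = 1.35×10⁻² m².
Initially C₁ = ε₀A/d = 8.85×10⁻¹² × 1.35×10⁻² / 8.72×10⁻⁶ = 1.37×10⁻⁸ F.
V₁ = 45.9 V.
Isolated ⇒ Q is held fixed. C₂ = 3.55 C₁ and V = Q/C, so V₂/V₁ = C₁/C₂ = 0.282.
V₂ = 0.282 × 45.9 = 12.9 V.

V ≈ 12.9 V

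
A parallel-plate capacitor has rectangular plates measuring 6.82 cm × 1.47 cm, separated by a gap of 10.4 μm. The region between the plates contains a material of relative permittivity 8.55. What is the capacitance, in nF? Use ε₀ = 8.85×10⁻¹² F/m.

A = 6.82 × 1.47 cm² = 1.00×10⁻³ m².
C = κε₀A/d = 8.55 × 8.85×10⁻¹² × 1.00×10⁻³ / 1.04×10⁻⁵ = 7.29×10⁻⁹ F.

C ≈ 7.29 nF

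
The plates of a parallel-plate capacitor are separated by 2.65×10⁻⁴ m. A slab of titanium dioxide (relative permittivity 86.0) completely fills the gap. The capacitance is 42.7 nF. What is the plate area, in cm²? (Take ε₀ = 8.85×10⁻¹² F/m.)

149 cm²

A = Cd/(κε₀) = 4.27×10⁻⁸ × 2.65×10⁻⁴ / (86.0 × 8.85×10⁻¹²) = 1.49×10⁻² m².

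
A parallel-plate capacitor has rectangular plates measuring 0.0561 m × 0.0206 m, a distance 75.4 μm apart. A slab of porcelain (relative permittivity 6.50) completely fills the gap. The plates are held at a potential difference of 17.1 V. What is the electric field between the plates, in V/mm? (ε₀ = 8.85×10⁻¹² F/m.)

E = V/d = 17.1 / 7.54×10⁻⁵ = 2.27×10⁵ V/m.

E ≈ 227 V/mm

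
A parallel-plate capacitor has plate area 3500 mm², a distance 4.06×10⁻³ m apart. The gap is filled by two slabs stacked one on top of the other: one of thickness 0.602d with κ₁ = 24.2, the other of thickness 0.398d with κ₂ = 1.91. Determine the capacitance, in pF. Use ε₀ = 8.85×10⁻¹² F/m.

A = 3500 mm² = 3.50×10⁻³ m².
Stacked slabs ⇒ two capacitors in series, each with the full plate area.
C₁ = κ₁ε₀A/d₁ = 24.2 × 8.85×10⁻¹² × 3.50×10⁻³ / 2.44×10⁻³ = 3.07×10⁻¹⁰ F.
C₂ = κ₂ε₀A/d₂ = 1.91 × 8.85×10⁻¹² × 3.50×10⁻³ / 1.62×10⁻³ = 3.66×10⁻¹¹ F.
C = (1/C₁ + 1/C₂)⁻¹ = 3.27×10⁻¹¹ F.

C ≈ 32.7 pF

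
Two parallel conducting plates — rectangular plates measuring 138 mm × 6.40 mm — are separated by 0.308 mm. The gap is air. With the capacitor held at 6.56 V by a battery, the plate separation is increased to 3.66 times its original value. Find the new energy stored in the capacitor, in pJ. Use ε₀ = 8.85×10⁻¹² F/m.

A = 138 × 6.40 mm² = 8.83×10⁻⁴ m².
Initially C₁ = ε₀A/d = 8.85×10⁻¹² × 8.83×10⁻⁴ / 3.08×10⁻⁴ = 2.54×10⁻¹¹ F.
U₁ = 5.46×10⁻¹⁰ J.
Battery connected ⇒ V is held fixed. C₂ = 0.273 C₁ and U = ½CV², so U₂/U₁ = C₂/C₁ = 0.273.
U₂ = 0.273 × 5.46×10⁻¹⁰ = 1.49×10⁻¹⁰ J.

U ≈ 149 pJ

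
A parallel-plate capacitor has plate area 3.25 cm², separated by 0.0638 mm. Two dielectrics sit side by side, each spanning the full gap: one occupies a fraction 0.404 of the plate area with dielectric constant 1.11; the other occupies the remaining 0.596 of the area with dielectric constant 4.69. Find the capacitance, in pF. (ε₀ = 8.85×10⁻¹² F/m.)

A = 3.25 cm² = 3.25×10⁻⁴ m².
Side-by-side slabs ⇒ two capacitors in parallel, each spanning the full gap.
C₁ = κ₁ε₀A₁/d = 1.11 × 8.85×10⁻¹² × 1.31×10⁻⁴ / 6.38×10⁻⁵ = 2.02×10⁻¹¹ F.
C₂ = κ₂ε₀A₂/d = 4.69 × 8.85×10⁻¹² × 1.94×10⁻⁴ / 6.38×10⁻⁵ = 1.26×10⁻¹⁰ F.
C = C₁ + C₂ = 1.46×10⁻¹⁰ F.

C ≈ 146 pF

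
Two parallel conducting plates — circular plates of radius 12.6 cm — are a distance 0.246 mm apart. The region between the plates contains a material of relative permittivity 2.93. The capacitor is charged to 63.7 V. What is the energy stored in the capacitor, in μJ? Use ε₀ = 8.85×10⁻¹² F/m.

10.7 μJ

A = π(12.6 cm)² = 4.99×10⁻² m².
C = κε₀A/d = 2.93 × 8.85×10⁻¹² × 4.99×10⁻² / 2.46×10⁻⁴ = 5.26×10⁻⁹ F.
U = ½CV² = ½ × 5.26×10⁻⁹ × (63.7)² = 1.07×10⁻⁵ J.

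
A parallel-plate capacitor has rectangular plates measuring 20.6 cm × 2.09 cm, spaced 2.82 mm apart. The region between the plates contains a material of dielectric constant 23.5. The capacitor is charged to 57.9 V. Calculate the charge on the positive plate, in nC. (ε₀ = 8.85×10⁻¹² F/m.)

18.4 nC

A = 20.6 × 2.09 cm² = 4.31×10⁻³ m².
C = κε₀A/d = 23.5 × 8.85×10⁻¹² × 4.31×10⁻³ / 2.82×10⁻³ = 3.18×10⁻¹⁰ F.
Q = CV = 3.18×10⁻¹⁰ × 57.9 = 1.84×10⁻⁸ C.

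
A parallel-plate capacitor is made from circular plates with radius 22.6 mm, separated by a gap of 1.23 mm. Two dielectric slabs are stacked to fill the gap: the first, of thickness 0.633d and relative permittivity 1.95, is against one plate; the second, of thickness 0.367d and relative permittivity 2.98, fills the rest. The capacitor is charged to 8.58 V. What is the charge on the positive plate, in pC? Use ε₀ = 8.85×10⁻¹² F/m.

221 pC

A = π(22.6 mm)² = 1.60×10⁻³ m².
Stacked slabs ⇒ two capacitors in series, each with the full plate area.
C₁ = κ₁ε₀A/d₁ = 1.95 × 8.85×10⁻¹² × 1.60×10⁻³ / 7.79×10⁻⁴ = 3.56×10⁻¹¹ F.
C₂ = κ₂ε₀A/d₂ = 2.98 × 8.85×10⁻¹² × 1.60×10⁻³ / 4.51×10⁻⁴ = 9.37×10⁻¹¹ F.
C = (1/C₁ + 1/C₂)⁻¹ = 2.58×10⁻¹¹ F.
Q = CV = 2.58×10⁻¹¹ × 8.58 = 2.21×10⁻¹⁰ C.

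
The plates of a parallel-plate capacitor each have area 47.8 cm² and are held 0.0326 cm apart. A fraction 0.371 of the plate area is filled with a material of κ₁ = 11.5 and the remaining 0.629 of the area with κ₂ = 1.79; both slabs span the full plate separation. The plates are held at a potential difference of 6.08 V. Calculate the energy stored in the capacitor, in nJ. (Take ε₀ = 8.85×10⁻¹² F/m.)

A = 47.8 cm² = 4.78×10⁻³ m².
Side-by-side slabs ⇒ two capacitors in parallel, each spanning the full gap.
C₁ = κ₁ε₀A₁/d = 11.5 × 8.85×10⁻¹² × 1.77×10⁻³ / 3.26×10⁻⁴ = 5.54×10⁻¹⁰ F.
C₂ = κ₂ε₀A₂/d = 1.79 × 8.85×10⁻¹² × 3.01×10⁻³ / 3.26×10⁻⁴ = 1.46×10⁻¹⁰ F.
C = C₁ + C₂ = 7.00×10⁻¹⁰ F.
U = ½CV² = ½ × 7.00×10⁻¹⁰ × (6.08)² = 1.29×10⁻⁸ J.

U ≈ 12.9 nJ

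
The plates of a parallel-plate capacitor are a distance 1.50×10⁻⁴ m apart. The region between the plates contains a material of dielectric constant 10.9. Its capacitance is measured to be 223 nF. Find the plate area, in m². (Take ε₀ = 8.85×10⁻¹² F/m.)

0.347 m²

A = Cd/(κε₀) = 2.23×10⁻⁷ × 1.50×10⁻⁴ / (10.9 × 8.85×10⁻¹²) = 0.347 m².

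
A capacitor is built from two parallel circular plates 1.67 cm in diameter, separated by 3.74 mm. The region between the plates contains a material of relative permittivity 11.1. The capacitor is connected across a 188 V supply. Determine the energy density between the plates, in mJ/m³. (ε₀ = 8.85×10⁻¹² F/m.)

u ≈ 124 mJ/m³

E = V/d = 188 / 3.74×10⁻³ = 5.03×10⁴ V/m.
u = ½κε₀E² = ½ × 11.1 × 8.85×10⁻¹² × (5.03×10⁴)² = 0.124 J/m³.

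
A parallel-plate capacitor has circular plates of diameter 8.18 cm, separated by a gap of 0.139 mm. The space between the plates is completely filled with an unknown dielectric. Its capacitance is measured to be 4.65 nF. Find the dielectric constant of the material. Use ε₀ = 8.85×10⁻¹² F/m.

A = π(8.18/2 cm)² = 5.26×10⁻³ m².
κ = Cd/(ε₀A) = 4.65×10⁻⁹ × 1.39×10⁻⁴ / (8.85×10⁻¹² × 5.26×10⁻³) = 13.9.

13.9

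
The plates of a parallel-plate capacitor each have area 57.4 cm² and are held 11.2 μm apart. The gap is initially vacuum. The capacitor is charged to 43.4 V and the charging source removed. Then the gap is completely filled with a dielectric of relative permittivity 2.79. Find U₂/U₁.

U₂/U₁ ≈ 0.358

Isolated ⇒ Q is held fixed.
C₂ = 2.79 C₁ and U = Q²/(2C), so U₂/U₁ = C₁/C₂ = 0.358.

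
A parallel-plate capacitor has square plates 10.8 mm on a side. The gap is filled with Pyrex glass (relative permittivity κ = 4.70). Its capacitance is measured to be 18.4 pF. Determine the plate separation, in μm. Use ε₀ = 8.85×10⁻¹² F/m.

A = (10.8 mm)² = 1.17×10⁻⁴ m².
d = κε₀A/C = 4.70 × 8.85×10⁻¹² × 1.17×10⁻⁴ / 1.84×10⁻¹¹ = 2.64×10⁻⁴ m.

d ≈ 264 μm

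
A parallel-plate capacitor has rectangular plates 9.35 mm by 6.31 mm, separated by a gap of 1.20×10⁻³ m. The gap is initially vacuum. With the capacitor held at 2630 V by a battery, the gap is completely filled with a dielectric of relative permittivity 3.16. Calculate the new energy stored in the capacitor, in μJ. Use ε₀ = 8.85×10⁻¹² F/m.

A = 9.35 × 6.31 mm² = 5.90×10⁻⁵ m².
Initially C₁ = ε₀A/d = 8.85×10⁻¹² × 5.90×10⁻⁵ / 1.20×10⁻³ = 4.35×10⁻¹³ F.
U₁ = 1.50×10⁻⁶ J.
Battery connected ⇒ V is held fixed. C₂ = 3.16 C₁ and U = ½CV², so U₂/U₁ = C₂/C₁ = 3.16.
U₂ = 3.16 × 1.50×10⁻⁶ = 4.76×10⁻⁶ J.

U ≈ 4.76 μJ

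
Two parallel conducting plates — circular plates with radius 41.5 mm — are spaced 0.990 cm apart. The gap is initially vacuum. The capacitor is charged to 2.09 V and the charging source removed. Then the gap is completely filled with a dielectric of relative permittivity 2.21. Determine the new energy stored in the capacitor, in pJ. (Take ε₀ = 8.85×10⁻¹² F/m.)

A = π(41.5 mm)² = 5.41×10⁻³ m².
Initially C₁ = ε₀A/d = 8.85×10⁻¹² × 5.41×10⁻³ / 9.90×10⁻³ = 4.84×10⁻¹² F.
U₁ = 1.06×10⁻¹¹ J.
Isolated ⇒ Q is held fixed. C₂ = 2.21 C₁ and U = Q²/(2C), so U₂/U₁ = C₁/C₂ = 0.452.
U₂ = 0.452 × 1.06×10⁻¹¹ = 4.78×10⁻¹² J.

4.78 pJ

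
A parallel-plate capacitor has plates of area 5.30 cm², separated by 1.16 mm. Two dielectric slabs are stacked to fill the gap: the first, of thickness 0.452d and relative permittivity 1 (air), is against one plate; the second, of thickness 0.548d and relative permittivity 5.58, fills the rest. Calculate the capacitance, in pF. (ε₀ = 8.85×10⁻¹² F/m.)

A = 5.30 cm² = 5.30×10⁻⁴ m².
Stacked slabs ⇒ two capacitors in series, each with the full plate area.
C₁ = κ₁ε₀A/d₁ = 1.00 × 8.85×10⁻¹² × 5.30×10⁻⁴ / 5.24×10⁻⁴ = 8.95×10⁻¹² F.
C₂ = κ₂ε₀A/d₂ = 5.58 × 8.85×10⁻¹² × 5.30×10⁻⁴ / 6.36×10⁻⁴ = 4.12×10⁻¹¹ F.
C = (1/C₁ + 1/C₂)⁻¹ = 7.35×10⁻¹² F.

C ≈ 7.35 pF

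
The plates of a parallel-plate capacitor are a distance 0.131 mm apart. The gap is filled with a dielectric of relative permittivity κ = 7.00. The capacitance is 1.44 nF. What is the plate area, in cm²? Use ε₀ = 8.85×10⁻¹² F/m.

30.5 cm²

A = Cd/(κε₀) = 1.44×10⁻⁹ × 1.31×10⁻⁴ / (7.00 × 8.85×10⁻¹²) = 3.05×10⁻³ m².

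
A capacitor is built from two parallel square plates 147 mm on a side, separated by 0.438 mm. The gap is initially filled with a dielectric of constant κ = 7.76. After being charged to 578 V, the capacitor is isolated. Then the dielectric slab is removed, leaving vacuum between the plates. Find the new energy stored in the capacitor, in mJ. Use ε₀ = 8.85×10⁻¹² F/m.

A = (147 mm)² = 2.16×10⁻² m².
Initially C₁ = κε₀A/d = 7.76 × 8.85×10⁻¹² × 2.16×10⁻² / 4.38×10⁻⁴ = 3.39×10⁻⁹ F.
U₁ = 5.66×10⁻⁴ J.
Isolated ⇒ Q is held fixed. C₂ = 0.129 C₁ and U = Q²/(2C), so U₂/U₁ = C₁/C₂ = 7.76.
U₂ = 7.76 × 5.66×10⁻⁴ = 4.39×10⁻³ J.

U ≈ 4.39 mJ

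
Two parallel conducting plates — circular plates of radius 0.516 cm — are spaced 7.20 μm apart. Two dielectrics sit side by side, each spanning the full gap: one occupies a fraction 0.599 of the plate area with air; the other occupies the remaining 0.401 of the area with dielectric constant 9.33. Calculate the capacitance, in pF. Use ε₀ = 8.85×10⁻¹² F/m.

A = π(0.516 cm)² = 8.36×10⁻⁵ m².
Side-by-side slabs ⇒ two capacitors in parallel, each spanning the full gap.
C₁ = κ₁ε₀A₁/d = 1.00 × 8.85×10⁻¹² × 5.01×10⁻⁵ / 7.20×10⁻⁶ = 6.16×10⁻¹¹ F.
C₂ = κ₂ε₀A₂/d = 9.33 × 8.85×10⁻¹² × 3.35×10⁻⁵ / 7.20×10⁻⁶ = 3.85×10⁻¹⁰ F.
C = C₁ + C₂ = 4.46×10⁻¹⁰ F.

C ≈ 446 pF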